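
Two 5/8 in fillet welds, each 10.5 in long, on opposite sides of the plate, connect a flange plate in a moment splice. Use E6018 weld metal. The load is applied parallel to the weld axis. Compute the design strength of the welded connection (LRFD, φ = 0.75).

φR_n ≈ 251 kip

E60XX → F_EXX = 60 ksi.
Effective throat t_e = 0.707 × 0.625 = 0.4419 in.
Total length L = 21 in; A_we = 0.4419 × 21 = 9.279 in².
F_nw = 0.6 F_EXX = 0.6 × 60 = 36 ksi.
φR_n = 0.75 × 36 × 9.279 = 250.5 kip.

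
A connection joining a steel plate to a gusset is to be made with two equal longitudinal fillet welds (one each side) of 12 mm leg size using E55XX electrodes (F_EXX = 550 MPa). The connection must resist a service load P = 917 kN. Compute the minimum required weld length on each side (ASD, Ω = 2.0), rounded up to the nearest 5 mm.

L = 330 mm on each side

Throat t_e = 0.707 × 12 = 8.484 mm.
r_n/Ω = (0.6 × 550 × 8.484) / 2.0 = 1400 N/mm = 1.4 kN/mm.
L_req = P / (r_n/Ω) = 917 / 1.4 = 655.1 mm total.
Per side: 655.1 / 2 = 327.5 mm.
Round up → use L = 330 mm on each side.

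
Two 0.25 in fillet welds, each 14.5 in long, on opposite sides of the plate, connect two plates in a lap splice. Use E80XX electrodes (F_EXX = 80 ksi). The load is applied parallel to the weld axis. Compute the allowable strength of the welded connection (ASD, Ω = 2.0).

Effective throat t_e = 0.707 × 0.25 = 0.1767 in.
Total length L = 29 in; A_we = 0.1767 × 29 = 5.126 in².
F_nw = 0.6 F_EXX = 0.6 × 80 = 48 ksi.
R_n = 48 × 5.126 = 246 kips; R_n/Ω = 246/2.0 = 123 kips.

R_n/Ω ≈ 123 kips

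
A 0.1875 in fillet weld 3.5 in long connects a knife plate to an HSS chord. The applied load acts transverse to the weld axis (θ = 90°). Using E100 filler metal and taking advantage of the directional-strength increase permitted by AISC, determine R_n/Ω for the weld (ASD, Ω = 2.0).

E100XX → F_EXX = 100 ksi.
t_e = 0.707 × 0.1875 = 0.1326 in; A_we = 0.1326 × 3.5 = 0.464 in².
Directional factor: 1.0 + 0.5 sin^1.5(90°) = 1.5.
F_nw = 0.6 × 100 × 1.5 = 90 ksi.
R_n/Ω = (90 × 0.464) / 2.0 = 20.88 kip.

R_n/Ω ≈ 20.9 kip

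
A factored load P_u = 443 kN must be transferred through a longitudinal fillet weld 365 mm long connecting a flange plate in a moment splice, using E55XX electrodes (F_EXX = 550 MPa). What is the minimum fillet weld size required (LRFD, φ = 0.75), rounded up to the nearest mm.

Total weld length L = 365 mm.
Required throat t_e = P_u / (φ × 0.6 F_EXX × L) = 443 / (0.75 × 0.6 × 550 × 365 × 10⁻³) = 4.904 mm.
Required leg w = t_e / 0.707 = 6.936 mm → use 7 mm.

w = 7 mm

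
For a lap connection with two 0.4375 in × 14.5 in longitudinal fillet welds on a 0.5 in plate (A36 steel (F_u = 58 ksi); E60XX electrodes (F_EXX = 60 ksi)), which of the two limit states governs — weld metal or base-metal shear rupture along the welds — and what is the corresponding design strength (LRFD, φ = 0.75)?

φR_n ≈ 242 kip (weld metal governs)

t_e = 0.707 × 0.4375 = 0.3093 in; L = 29 in.
Weld metal: φR_n = 0.75 × 0.6 × 60 × 0.3093 × 29 = 242.2 kip.
Base metal (shear rupture): φR_n = 0.75 × 0.6 × 58 × 0.5 × 29 = 378.4 kip.
Governing: weld metal.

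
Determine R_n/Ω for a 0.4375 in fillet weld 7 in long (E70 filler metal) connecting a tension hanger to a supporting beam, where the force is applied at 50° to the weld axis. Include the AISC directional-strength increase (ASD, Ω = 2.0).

R_n/Ω ≈ 60.7 kips

E70XX → F_EXX = 70 ksi.
t_e = 0.707 × 0.4375 = 0.3093 in; A_we = 0.3093 × 7 = 2.165 in².
Directional factor: 1.0 + 0.5 sin^1.5(50°) = 1.335.
F_nw = 0.6 × 70 × 1.335 = 56.08 ksi.
R_n/Ω = (56.08 × 2.165) / 2.0 = 60.71 kips.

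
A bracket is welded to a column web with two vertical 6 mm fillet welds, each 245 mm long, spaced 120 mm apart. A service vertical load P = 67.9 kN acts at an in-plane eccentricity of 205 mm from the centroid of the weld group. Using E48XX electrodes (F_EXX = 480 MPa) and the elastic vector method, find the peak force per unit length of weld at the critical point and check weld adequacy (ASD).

f_max ≈ 526 N/mm; adequate

Total weld length L_w = 490 mm. Treat welds as unit-width lines.
Polar moment about centroid: J = 2[d³/12 + d(b/2)²] = 2[245³/12 + 245×60²] = 4215000 mm³.
Direct shear f_v = P/L_w = 67.9×10³ / 490 = 138.6 N/mm (vertical).
Torsion M = P·e = 67.9×10³ × 205 = 13920000 N·mm.
Critical point at (x, y) = (60, 122.5) from centroid. f_tx = M·y/J = 404.5 N/mm; f_ty = M·x/J = 198.1 N/mm.
Resultant f_max = √[f_tx² + (f_v + f_ty)²] = √[404.5² + (138.6 + 198.1)²] = 526.3 N/mm.
Capacity per unit length: r_n/Ω = (1/2.0) × 0.6 × 480 × (0.707 × 6) = 610.8 N/mm.
526.3 ≤ 610.8 → adequate.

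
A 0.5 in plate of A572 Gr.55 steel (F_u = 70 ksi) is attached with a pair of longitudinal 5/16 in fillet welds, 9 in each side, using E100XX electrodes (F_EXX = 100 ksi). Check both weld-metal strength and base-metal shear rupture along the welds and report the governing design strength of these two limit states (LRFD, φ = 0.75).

t_e = 0.707 × 0.3125 = 0.2209 in; L = 18 in.
Weld metal: φR_n = 0.75 × 0.6 × 100 × 0.2209 × 18 = 179 kips.
Base metal (shear rupture): φR_n = 0.75 × 0.6 × 70 × 0.5 × 18 = 283.5 kips.
Governing: weld metal.

φR_n ≈ 179 kips (weld metal governs)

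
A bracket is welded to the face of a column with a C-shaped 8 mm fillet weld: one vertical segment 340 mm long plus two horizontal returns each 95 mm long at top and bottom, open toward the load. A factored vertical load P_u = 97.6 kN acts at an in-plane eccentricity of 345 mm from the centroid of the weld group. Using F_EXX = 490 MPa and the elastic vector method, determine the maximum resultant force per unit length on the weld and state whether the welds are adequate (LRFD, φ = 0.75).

Total weld length L_w = 530 mm. Treat welds as unit-width lines.
Centroid: x̄ = 2×95×47.5 / 530 = 17.03 mm from the vertical weld.
Polar moment about centroid: J = I_x + I_y = [340³/12 + 2×95×170²] + [340×17.03² + 2(95³/12 + 95×30.47²)] = 9184000 mm³.
Direct shear f_v = P/L_w = 97.6×10³ / 530 = 184.2 N/mm (vertical).
Torsion M = P·e = 97.6×10³ × 345 = 33672000 N·mm.
Critical point at (x, y) = (77.97, 170) from centroid. f_tx = M·y/J = 623.3 N/mm; f_ty = M·x/J = 285.9 N/mm.
Resultant f_max = √[f_tx² + (f_v + f_ty)²] = √[623.3² + (184.2 + 285.9)²] = 780.6 N/mm.
Capacity per unit length: φr_n = 0.75 × 0.6 × 490 × (0.707 × 8) = 1247 N/mm.
780.6 ≤ 1247 → adequate.

f_max ≈ 781 N/mm; adequate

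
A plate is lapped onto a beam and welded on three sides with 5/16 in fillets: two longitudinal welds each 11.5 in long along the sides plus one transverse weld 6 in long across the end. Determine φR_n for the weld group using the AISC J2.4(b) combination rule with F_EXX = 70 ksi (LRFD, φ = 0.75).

t_e = 0.707 × 0.3125 = 0.2209 in.
R_nwl = 0.6 × 70 × 0.2209 × 23 = 213.4 kip (longitudinal, 2 welds).
R_nwt = 0.6 × 70 × 0.2209 × 6 = 55.68 kip (transverse, base value).
(i) R_nwl + R_nwt = 269.1 kip; (ii) 0.85 R_nwl + 1.5 R_nwt = 264.9 kip.
R_n = max = 269.1 kip [governs: (i)]; φR_n = 201.8 kip.

φR_n ≈ 202 kip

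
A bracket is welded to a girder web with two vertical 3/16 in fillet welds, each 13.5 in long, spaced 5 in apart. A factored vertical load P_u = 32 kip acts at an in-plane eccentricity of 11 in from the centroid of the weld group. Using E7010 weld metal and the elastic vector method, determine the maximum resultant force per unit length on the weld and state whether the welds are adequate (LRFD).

E70XX → F_EXX = 70 ksi.
Total weld length L_w = 27 in. Treat welds as unit-width lines.
Polar moment about centroid: J = 2[d³/12 + d(b/2)²] = 2[13.5³/12 + 13.5×2.5²] = 578.8 in³.
Direct shear f_v = P/L_w = 32 / 27 = 1.185 kip/in (vertical).
Torsion M = P·e = 32 × 11 = 352 kip·in.
Critical point at (x, y) = (2.5, 6.75) from centroid. f_tx = M·y/J = 4.105 kip/in; f_ty = M·x/J = 1.52 kip/in.
Resultant f_max = √[f_tx² + (f_v + f_ty)²] = √[4.105² + (1.185 + 1.52)²] = 4.916 kip/in.
Capacity per unit length: φr_n = 0.75 × 0.6 × 70 × (0.707 × 0.1875) = 4.176 kip/in.
4.916 > 4.176 → NOT adequate.

f_max ≈ 4.92 kip/in; NOT adequate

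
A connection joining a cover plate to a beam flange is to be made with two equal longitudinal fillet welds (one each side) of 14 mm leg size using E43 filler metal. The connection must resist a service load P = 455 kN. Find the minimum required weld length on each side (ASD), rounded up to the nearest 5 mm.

L = 180 mm on each side

E43XX → F_EXX = 430 MPa.
Throat t_e = 0.707 × 14 = 9.898 mm.
r_n/Ω = (0.6 × 430 × 9.898) / 2.0 = 1277 N/mm = 1.277 kN/mm.
L_req = P / (r_n/Ω) = 455 / 1.277 = 356.3 mm total.
Per side: 356.3 / 2 = 178.2 mm.
Round up → use L = 180 mm on each side.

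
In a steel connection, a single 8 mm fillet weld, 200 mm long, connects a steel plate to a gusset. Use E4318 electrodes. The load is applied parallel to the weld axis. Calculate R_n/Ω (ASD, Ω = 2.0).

E43XX → F_EXX = 430 MPa.
Effective throat t_e = 0.707 × 8 = 5.656 mm.
Total length L = 200 mm; A_we = 5.656 × 200 = 1131 mm².
F_nw = 0.6 F_EXX = 0.6 × 430 = 258 MPa.
R_n = 258 × 1131 × 10⁻³ = 291.8 kN; R_n/Ω = 291.8/2.0 = 145.9 kN.

R_n/Ω ≈ 146 kN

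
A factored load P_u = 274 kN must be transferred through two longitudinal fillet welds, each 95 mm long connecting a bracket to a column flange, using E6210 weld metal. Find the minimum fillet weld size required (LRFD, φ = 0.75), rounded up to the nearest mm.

w = 8 mm

E62XX → F_EXX = 620 MPa.
Total weld length L = 190 mm.
Required throat t_e = P_u / (φ × 0.6 F_EXX × L) = 274 / (0.75 × 0.6 × 620 × 190 × 10⁻³) = 5.169 mm.
Required leg w = t_e / 0.707 = 7.311 mm → use 8 mm.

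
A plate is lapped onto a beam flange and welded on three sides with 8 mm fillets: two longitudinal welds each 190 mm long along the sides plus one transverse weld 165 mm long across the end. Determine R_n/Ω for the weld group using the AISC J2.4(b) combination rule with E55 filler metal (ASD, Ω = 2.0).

R_n/Ω ≈ 532 kN

E55XX → F_EXX = 550 MPa.
t_e = 0.707 × 8 = 5.656 mm.
R_nwl = 0.6 × 550 × 5.656 × 380 × 10⁻³ = 709.3 kN (longitudinal, 2 welds).
R_nwt = 0.6 × 550 × 5.656 × 165 × 10⁻³ = 308 kN (transverse, base value).
(i) R_nwl + R_nwt = 1017 kN; (ii) 0.85 R_nwl + 1.5 R_nwt = 1065 kN.
R_n = max = 1065 kN [governs: (ii)]; R_n/Ω = 532.4 kN.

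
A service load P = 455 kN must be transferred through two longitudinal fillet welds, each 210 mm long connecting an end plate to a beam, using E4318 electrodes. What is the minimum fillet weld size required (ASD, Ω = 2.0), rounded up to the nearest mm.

E43XX → F_EXX = 430 MPa.
Total weld length L = 420 mm.
Required throat t_e = P × Ω / (0.6 F_EXX × L) = 455 × 2.0 / (0.6 × 430 × 420 × 10⁻³) = 8.398 mm.
Required leg w = t_e / 0.707 = 11.88 mm → use 12 mm.

w = 12 mm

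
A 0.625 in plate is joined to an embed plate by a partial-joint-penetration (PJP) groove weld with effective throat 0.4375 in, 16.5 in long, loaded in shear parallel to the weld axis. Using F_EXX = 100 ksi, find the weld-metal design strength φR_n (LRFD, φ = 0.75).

φR_n ≈ 325 kip

Effective throat (given) t_e = 0.4375 in.
A_we = 0.4375 × 16.5 = 7.219 in².
F_nw = 0.6 F_EXX = 60 ksi.
φR_n = 0.75 × 60 × 7.219 = 324.8 kip.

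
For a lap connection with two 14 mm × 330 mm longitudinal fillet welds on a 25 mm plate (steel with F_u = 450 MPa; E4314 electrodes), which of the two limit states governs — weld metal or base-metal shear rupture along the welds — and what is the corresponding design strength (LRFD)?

E43XX → F_EXX = 430 MPa.
t_e = 0.707 × 14 = 9.898 mm; L = 660 mm.
Weld metal: φR_n = 0.75 × 0.6 × 430 × 9.898 × 660 × 10⁻³ = 1264 kN.
Base metal (shear rupture): φR_n = 0.75 × 0.6 × 450 × 25 × 660 × 10⁻³ = 3341 kN.
Governing: weld metal.

φR_n ≈ 1260 kN (weld metal governs)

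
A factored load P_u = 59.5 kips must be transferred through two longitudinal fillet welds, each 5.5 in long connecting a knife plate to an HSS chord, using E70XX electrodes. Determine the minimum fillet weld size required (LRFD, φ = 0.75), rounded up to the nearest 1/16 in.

E70XX → F_EXX = 70 ksi.
Total weld length L = 11 in.
Required throat t_e = P_u / (φ × 0.6 F_EXX × L) = 59.5 / (0.75 × 0.6 × 70 × 11) = 0.1717 in.
Required leg w = t_e / 0.707 = 0.2429 in → use 1/4 in.

w = 1/4 in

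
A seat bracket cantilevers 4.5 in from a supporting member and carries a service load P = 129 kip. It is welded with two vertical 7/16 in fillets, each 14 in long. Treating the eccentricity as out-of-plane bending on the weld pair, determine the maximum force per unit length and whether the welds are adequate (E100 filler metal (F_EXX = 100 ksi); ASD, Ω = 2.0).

L_w = 2 × 14 = 28 in; section modulus (unit throat) S = 2 × L²/6 = 65.33 in².
Direct shear f_v = P/L_w = 129/28 = 4.607 kip/in.
Moment M = P × e = 129 × 4.5 = 580.5 kip·in; bending f_b = M/S = 8.885 kip/in.
f_max = √(f_v² + f_b²) = √(4.607² + 8.885²) = 10.01 kip/in.
r_n/Ω = (1/2.0) × 0.6 × 100 × (0.707 × 0.4375) = 9.279 kip/in → NOT adequate.

f_max ≈ 10 kip/in; NOT adequate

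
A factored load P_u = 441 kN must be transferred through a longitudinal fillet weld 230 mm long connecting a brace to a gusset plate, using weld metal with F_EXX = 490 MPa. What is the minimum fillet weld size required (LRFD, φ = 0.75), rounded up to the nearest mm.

Total weld length L = 230 mm.
Required throat t_e = P_u / (φ × 0.6 F_EXX × L) = 441 / (0.75 × 0.6 × 490 × 230 × 10⁻³) = 8.696 mm.
Required leg w = t_e / 0.707 = 12.3 mm → use 13 mm.

w = 13 mm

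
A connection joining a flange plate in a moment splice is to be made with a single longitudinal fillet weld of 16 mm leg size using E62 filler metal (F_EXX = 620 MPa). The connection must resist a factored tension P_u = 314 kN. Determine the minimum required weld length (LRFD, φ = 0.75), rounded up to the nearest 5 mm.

L = 100 mm

Throat t_e = 0.707 × 16 = 11.31 mm.
φr_n = 0.75 × 0.6 × 620 × 11.31 × 10⁻³ = 3.156 kN/mm.
L_req = P_u / φr_n = 314 / 3.156 = 99.49 mm total.
Round up → use L = 100 mm.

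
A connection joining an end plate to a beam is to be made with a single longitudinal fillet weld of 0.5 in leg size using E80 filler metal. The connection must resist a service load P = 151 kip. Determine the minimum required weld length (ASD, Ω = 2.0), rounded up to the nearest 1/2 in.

E80XX → F_EXX = 80 ksi.
Throat t_e = 0.707 × 0.5 = 0.3535 in.
r_n/Ω = (0.6 × 80 × 0.3535) / 2.0 = 8.484 kip/in.
L_req = P / (r_n/Ω) = 151 / 8.484 = 17.8 in total.
Round up → use L = 18 in.

L = 18 in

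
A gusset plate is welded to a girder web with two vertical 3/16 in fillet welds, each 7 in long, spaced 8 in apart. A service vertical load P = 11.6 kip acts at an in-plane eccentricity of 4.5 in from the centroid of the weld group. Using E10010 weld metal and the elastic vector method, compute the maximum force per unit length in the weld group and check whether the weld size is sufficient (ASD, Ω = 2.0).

E100XX → F_EXX = 100 ksi.
Total weld length L_w = 14 in. Treat welds as unit-width lines.
Polar moment about centroid: J = 2[d³/12 + d(b/2)²] = 2[7³/12 + 7×4²] = 281.2 in³.
Direct shear f_v = P/L_w = 11.6 / 14 = 0.8286 kip/in (vertical).
Torsion M = P·e = 11.6 × 4.5 = 52.2 kip·in.
Critical point at (x, y) = (4, 3.5) from centroid. f_tx = M·y/J = 0.6498 kip/in; f_ty = M·x/J = 0.7426 kip/in.
Resultant f_max = √[f_tx² + (f_v + f_ty)²] = √[0.6498² + (0.8286 + 0.7426)²] = 1.7 kip/in.
Capacity per unit length: r_n/Ω = (1/2.0) × 0.6 × 100 × (0.707 × 0.1875) = 3.977 kip/in.
1.7 ≤ 3.977 → adequate.

f_max ≈ 1.7 kip/in; adequate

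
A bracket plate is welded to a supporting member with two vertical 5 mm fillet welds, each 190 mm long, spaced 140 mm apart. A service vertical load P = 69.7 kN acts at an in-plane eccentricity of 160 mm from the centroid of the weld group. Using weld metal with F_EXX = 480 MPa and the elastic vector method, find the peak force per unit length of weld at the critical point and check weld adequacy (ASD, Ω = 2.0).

f_max ≈ 566 N/mm; NOT adequate

Total weld length L_w = 380 mm. Treat welds as unit-width lines.
Polar moment about centroid: J = 2[d³/12 + d(b/2)²] = 2[190³/12 + 190×70²] = 3005000 mm³.
Direct shear f_v = P/L_w = 69.7×10³ / 380 = 183.4 N/mm (vertical).
Torsion M = P·e = 69.7×10³ × 160 = 11152000 N·mm.
Critical point at (x, y) = (70, 95) from centroid. f_tx = M·y/J = 352.5 N/mm; f_ty = M·x/J = 259.8 N/mm.
Resultant f_max = √[f_tx² + (f_v + f_ty)²] = √[352.5² + (183.4 + 259.8)²] = 566.3 N/mm.
Capacity per unit length: r_n/Ω = (1/2.0) × 0.6 × 480 × (0.707 × 5) = 509 N/mm.
566.3 > 509 → NOT adequate.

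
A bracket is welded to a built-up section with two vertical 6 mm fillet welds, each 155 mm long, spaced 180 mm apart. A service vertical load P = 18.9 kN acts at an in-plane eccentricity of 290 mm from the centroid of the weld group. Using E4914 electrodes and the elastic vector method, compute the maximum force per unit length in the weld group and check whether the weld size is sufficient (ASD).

f_max ≈ 257 N/mm; adequate

E49XX → F_EXX = 490 MPa.
Total weld length L_w = 310 mm. Treat welds as unit-width lines.
Polar moment about centroid: J = 2[d³/12 + d(b/2)²] = 2[155³/12 + 155×90²] = 3132000 mm³.
Direct shear f_v = P/L_w = 18.9×10³ / 310 = 60.97 N/mm (vertical).
Torsion M = P·e = 18.9×10³ × 290 = 5481000 N·mm.
Critical point at (x, y) = (90, 77.5) from centroid. f_tx = M·y/J = 135.6 N/mm; f_ty = M·x/J = 157.5 N/mm.
Resultant f_max = √[f_tx² + (f_v + f_ty)²] = √[135.6² + (60.97 + 157.5)²] = 257.2 N/mm.
Capacity per unit length: r_n/Ω = (1/2.0) × 0.6 × 490 × (0.707 × 6) = 623.6 N/mm.
257.2 ≤ 623.6 → adequate.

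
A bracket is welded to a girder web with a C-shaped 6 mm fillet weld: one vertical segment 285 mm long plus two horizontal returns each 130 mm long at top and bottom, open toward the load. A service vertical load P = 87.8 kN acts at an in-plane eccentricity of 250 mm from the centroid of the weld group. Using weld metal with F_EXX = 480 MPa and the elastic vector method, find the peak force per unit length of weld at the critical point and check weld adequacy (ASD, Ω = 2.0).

f_max ≈ 575 N/mm; adequate

Total weld length L_w = 545 mm. Treat welds as unit-width lines.
Centroid: x̄ = 2×130×65 / 545 = 31.01 mm from the vertical weld.
Polar moment about centroid: J = I_x + I_y = [285³/12 + 2×130×142.5²] + [285×31.01² + 2(130³/12 + 130×33.99²)] = 8149000 mm³.
Direct shear f_v = P/L_w = 87.8×10³ / 545 = 161.1 N/mm (vertical).
Torsion M = P·e = 87.8×10³ × 250 = 21950000 N·mm.
Critical point at (x, y) = (98.99, 142.5) from centroid. f_tx = M·y/J = 383.8 N/mm; f_ty = M·x/J = 266.6 N/mm.
Resultant f_max = √[f_tx² + (f_v + f_ty)²] = √[383.8² + (161.1 + 266.6)²] = 574.7 N/mm.
Capacity per unit length: r_n/Ω = (1/2.0) × 0.6 × 480 × (0.707 × 6) = 610.8 N/mm.
574.7 ≤ 610.8 → adequate.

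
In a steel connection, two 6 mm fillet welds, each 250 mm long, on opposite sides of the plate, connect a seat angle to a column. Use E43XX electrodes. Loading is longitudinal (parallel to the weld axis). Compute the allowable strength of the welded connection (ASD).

E43XX → F_EXX = 430 MPa.
Effective throat t_e = 0.707 × 6 = 4.242 mm.
Total length L = 500 mm; A_we = 4.242 × 500 = 2121 mm².
F_nw = 0.6 F_EXX = 0.6 × 430 = 258 MPa.
R_n = 258 × 2121 × 10⁻³ = 547.2 kN; R_n/Ω = 547.2/2.0 = 273.6 kN.

R_n/Ω ≈ 274 kN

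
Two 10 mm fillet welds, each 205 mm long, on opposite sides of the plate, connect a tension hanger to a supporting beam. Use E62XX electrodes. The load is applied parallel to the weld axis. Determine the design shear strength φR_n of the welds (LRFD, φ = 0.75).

E62XX → F_EXX = 620 MPa.
Effective throat t_e = 0.707 × 10 = 7.07 mm.
Total length L = 410 mm; A_we = 7.07 × 410 = 2899 mm².
F_nw = 0.6 F_EXX = 0.6 × 620 = 372 MPa.
φR_n = 0.75 × 372 × 2899 × 10⁻³ = 808.7 kN.

φR_n ≈ 809 kN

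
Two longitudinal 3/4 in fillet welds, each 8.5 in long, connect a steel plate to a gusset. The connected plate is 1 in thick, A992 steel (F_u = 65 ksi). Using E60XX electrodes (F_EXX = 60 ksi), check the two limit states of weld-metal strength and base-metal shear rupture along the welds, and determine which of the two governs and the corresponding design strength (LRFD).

t_e = 0.707 × 0.75 = 0.5302 in; L = 17 in.
Weld metal: φR_n = 0.75 × 0.6 × 60 × 0.5302 × 17 = 243.4 kips.
Base metal (shear rupture): φR_n = 0.75 × 0.6 × 65 × 1 × 17 = 497.2 kips.
Governing: weld metal.

φR_n ≈ 243 kips (weld metal governs)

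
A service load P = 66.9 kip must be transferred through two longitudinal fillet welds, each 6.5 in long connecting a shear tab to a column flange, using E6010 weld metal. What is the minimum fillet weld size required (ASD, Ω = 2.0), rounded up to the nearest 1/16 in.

w = 7/16 in

E60XX → F_EXX = 60 ksi.
Total weld length L = 13 in.
Required throat t_e = P × Ω / (0.6 F_EXX × L) = 66.9 × 2.0 / (0.6 × 60 × 13) = 0.2859 in.
Required leg w = t_e / 0.707 = 0.4044 in → use 7/16 in.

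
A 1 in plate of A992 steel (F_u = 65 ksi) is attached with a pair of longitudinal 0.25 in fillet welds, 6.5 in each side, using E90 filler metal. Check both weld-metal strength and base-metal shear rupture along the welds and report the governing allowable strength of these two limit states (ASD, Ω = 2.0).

E90XX → F_EXX = 90 ksi.
t_e = 0.707 × 0.25 = 0.1767 in; L = 13 in.
Weld metal: R_n/Ω = (1/2.0) × 0.6 × 90 × 0.1767 × 13 = 62.04 kips.
Base metal (shear rupture): R_n/Ω = (1/2.0) × 0.6 × 65 × 1 × 13 = 253.5 kips.
Governing: weld metal.

R_n/Ω ≈ 62 kips (weld metal governs)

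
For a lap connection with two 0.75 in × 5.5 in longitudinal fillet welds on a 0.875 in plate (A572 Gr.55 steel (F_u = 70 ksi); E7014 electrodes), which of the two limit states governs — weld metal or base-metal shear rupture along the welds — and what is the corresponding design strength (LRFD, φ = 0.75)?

E70XX → F_EXX = 70 ksi.
t_e = 0.707 × 0.75 = 0.5302 in; L = 11 in.
Weld metal: φR_n = 0.75 × 0.6 × 70 × 0.5302 × 11 = 183.7 kip.
Base metal (shear rupture): φR_n = 0.75 × 0.6 × 70 × 0.875 × 11 = 303.2 kip.
Governing: weld metal.

φR_n ≈ 184 kip (weld metal governs)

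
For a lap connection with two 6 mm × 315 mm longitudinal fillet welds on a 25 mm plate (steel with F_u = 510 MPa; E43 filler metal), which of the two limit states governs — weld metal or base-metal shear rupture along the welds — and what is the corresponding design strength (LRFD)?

E43XX → F_EXX = 430 MPa.
t_e = 0.707 × 6 = 4.242 mm; L = 630 mm.
Weld metal: φR_n = 0.75 × 0.6 × 430 × 4.242 × 630 × 10⁻³ = 517.1 kN.
Base metal (shear rupture): φR_n = 0.75 × 0.6 × 510 × 25 × 630 × 10⁻³ = 3615 kN.
Governing: weld metal.

φR_n ≈ 517 kN (weld metal governs)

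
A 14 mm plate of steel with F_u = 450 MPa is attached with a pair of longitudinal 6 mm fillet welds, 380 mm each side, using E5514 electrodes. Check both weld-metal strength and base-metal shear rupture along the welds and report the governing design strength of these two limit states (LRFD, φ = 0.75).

E55XX → F_EXX = 550 MPa.
t_e = 0.707 × 6 = 4.242 mm; L = 760 mm.
Weld metal: φR_n = 0.75 × 0.6 × 550 × 4.242 × 760 × 10⁻³ = 797.9 kN.
Base metal (shear rupture): φR_n = 0.75 × 0.6 × 450 × 14 × 760 × 10⁻³ = 2155 kN.
Governing: weld metal.

φR_n ≈ 798 kN (weld metal governs)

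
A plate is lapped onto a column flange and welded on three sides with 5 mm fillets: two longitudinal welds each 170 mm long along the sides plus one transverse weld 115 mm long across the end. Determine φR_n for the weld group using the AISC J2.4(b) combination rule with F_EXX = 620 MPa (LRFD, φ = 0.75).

t_e = 0.707 × 5 = 3.535 mm.
R_nwl = 0.6 × 620 × 3.535 × 340 × 10⁻³ = 447.1 kN (longitudinal, 2 welds).
R_nwt = 0.6 × 620 × 3.535 × 115 × 10⁻³ = 151.2 kN (transverse, base value).
(i) R_nwl + R_nwt = 598.3 kN; (ii) 0.85 R_nwl + 1.5 R_nwt = 606.9 kN.
R_n = max = 606.9 kN [governs: (ii)]; φR_n = 455.2 kN.

φR_n ≈ 455 kN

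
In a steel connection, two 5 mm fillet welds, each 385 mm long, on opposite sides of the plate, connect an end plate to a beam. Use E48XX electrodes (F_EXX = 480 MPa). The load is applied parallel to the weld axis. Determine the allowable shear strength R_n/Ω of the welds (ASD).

R_n/Ω ≈ 392 kN

Effective throat t_e = 0.707 × 5 = 3.535 mm.
Total length L = 770 mm; A_we = 3.535 × 770 = 2722 mm².
F_nw = 0.6 F_EXX = 0.6 × 480 = 288 MPa.
R_n = 288 × 2722 × 10⁻³ = 783.9 kN; R_n/Ω = 783.9/2.0 = 392 kN.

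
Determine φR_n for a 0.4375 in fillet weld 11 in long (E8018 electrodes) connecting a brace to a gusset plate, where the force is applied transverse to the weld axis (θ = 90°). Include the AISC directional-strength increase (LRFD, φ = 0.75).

φR_n ≈ 184 kips

E80XX → F_EXX = 80 ksi.
t_e = 0.707 × 0.4375 = 0.3093 in; A_we = 0.3093 × 11 = 3.402 in².
Directional factor: 1.0 + 0.5 sin^1.5(90°) = 1.5.
F_nw = 0.6 × 80 × 1.5 = 72 ksi.
φR_n = 0.75 × 72 × 3.402 = 183.7 kips.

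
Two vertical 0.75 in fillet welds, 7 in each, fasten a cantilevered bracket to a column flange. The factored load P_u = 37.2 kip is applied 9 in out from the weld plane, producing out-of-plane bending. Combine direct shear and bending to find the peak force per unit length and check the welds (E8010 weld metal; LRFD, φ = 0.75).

E80XX → F_EXX = 80 ksi.
L_w = 2 × 7 = 14 in; section modulus (unit throat) S = 2 × L²/6 = 16.33 in².
Direct shear f_v = P/L_w = 37.2/14 = 2.657 kip/in.
Moment M = P × e = 37.2 × 9 = 334.8 kip·in; bending f_b = M/S = 20.5 kip/in.
f_max = √(f_v² + f_b²) = √(2.657² + 20.5²) = 20.67 kip/in.
φr_n = 0.75 × 0.6 × 80 × (0.707 × 0.75) = 19.09 kip/in → NOT adequate.

f_max ≈ 20.7 kip/in; NOT adequate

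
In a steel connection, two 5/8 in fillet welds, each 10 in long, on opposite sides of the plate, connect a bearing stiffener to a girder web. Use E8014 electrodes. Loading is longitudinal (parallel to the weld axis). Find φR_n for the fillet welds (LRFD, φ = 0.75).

E80XX → F_EXX = 80 ksi.
Effective throat t_e = 0.707 × 0.625 = 0.4419 in.
Total length L = 20 in; A_we = 0.4419 × 20 = 8.837 in².
F_nw = 0.6 F_EXX = 0.6 × 80 = 48 ksi.
φR_n = 0.75 × 48 × 8.837 = 318.1 kips.

φR_n ≈ 318 kips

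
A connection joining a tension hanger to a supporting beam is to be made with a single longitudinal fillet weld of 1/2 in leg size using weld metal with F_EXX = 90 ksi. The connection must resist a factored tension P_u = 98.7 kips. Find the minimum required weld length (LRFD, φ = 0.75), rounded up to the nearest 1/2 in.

L = 7 in

Throat t_e = 0.707 × 0.5 = 0.3535 in.
φr_n = 0.75 × 0.6 × 90 × 0.3535 = 14.32 kips/in.
L_req = P_u / φr_n = 98.7 / 14.32 = 6.894 in total.
Round up → use L = 7 in.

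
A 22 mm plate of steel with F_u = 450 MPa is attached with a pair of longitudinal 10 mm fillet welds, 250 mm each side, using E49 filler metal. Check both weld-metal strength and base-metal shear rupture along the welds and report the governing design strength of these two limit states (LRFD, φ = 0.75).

φR_n ≈ 779 kN (weld metal governs)

E49XX → F_EXX = 490 MPa.
t_e = 0.707 × 10 = 7.07 mm; L = 500 mm.
Weld metal: φR_n = 0.75 × 0.6 × 490 × 7.07 × 500 × 10⁻³ = 779.5 kN.
Base metal (shear rupture): φR_n = 0.75 × 0.6 × 450 × 22 × 500 × 10⁻³ = 2228 kN.
Governing: weld metal.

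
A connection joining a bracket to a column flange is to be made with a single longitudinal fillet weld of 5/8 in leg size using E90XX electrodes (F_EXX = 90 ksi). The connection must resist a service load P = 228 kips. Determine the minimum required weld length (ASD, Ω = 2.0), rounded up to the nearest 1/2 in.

Throat t_e = 0.707 × 0.625 = 0.4419 in.
r_n/Ω = (0.6 × 90 × 0.4419) / 2.0 = 11.93 kip/in.
L_req = P / (r_n/Ω) = 228 / 11.93 = 19.11 in total.
Round up → use L = 19.5 in.

L = 19.5 in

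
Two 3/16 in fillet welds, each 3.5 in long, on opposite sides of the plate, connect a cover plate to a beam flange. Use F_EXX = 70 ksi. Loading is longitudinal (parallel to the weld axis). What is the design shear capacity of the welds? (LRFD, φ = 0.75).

φR_n ≈ 29.2 kips

Effective throat t_e = 0.707 × 0.1875 = 0.1326 in.
Total length L = 7 in; A_we = 0.1326 × 7 = 0.9279 in².
F_nw = 0.6 F_EXX = 0.6 × 70 = 42 ksi.
φR_n = 0.75 × 42 × 0.9279 = 29.23 kips.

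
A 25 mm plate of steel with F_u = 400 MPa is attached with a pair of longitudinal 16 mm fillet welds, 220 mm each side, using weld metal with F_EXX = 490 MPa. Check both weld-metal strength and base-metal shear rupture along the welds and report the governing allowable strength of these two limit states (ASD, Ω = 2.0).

R_n/Ω ≈ 732 kN (weld metal governs)

t_e = 0.707 × 16 = 11.31 mm; L = 440 mm.
Weld metal: R_n/Ω = (1/2.0) × 0.6 × 490 × 11.31 × 440 × 10⁻³ = 731.7 kN.
Base metal (shear rupture): R_n/Ω = (1/2.0) × 0.6 × 400 × 25 × 440 × 10⁻³ = 1320 kN.
Governing: weld metal.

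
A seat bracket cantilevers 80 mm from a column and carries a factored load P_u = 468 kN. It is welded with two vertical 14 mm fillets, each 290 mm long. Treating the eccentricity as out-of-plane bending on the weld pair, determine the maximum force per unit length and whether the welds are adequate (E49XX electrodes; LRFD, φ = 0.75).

f_max ≈ 1560 N/mm; adequate

E49XX → F_EXX = 490 MPa.
L_w = 2 × 290 = 580 mm; section modulus (unit throat) S = 2 × L²/6 = 28030 mm².
Direct shear f_v = P/L_w = 468×10³/580 = 806.9 N/mm.
Moment M = P × e = 468×10³ × 80 = 37440000 N·mm; bending f_b = M/S = 1336 N/mm.
f_max = √(f_v² + f_b²) = √(806.9² + 1336²) = 1560 N/mm.
φr_n = 0.75 × 0.6 × 490 × (0.707 × 14) = 2183 N/mm → adequate.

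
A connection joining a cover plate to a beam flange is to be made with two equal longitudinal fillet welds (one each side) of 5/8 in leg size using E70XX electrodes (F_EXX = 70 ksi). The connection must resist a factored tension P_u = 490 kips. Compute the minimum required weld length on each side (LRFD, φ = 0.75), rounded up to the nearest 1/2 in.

L = 18 in on each side

Throat t_e = 0.707 × 0.625 = 0.4419 in.
φr_n = 0.75 × 0.6 × 70 × 0.4419 = 13.92 kips/in.
L_req = P_u / φr_n = 490 / 13.92 = 35.2 in total.
Per side: 35.2 / 2 = 17.6 in.
Round up → use L = 18 in on each side.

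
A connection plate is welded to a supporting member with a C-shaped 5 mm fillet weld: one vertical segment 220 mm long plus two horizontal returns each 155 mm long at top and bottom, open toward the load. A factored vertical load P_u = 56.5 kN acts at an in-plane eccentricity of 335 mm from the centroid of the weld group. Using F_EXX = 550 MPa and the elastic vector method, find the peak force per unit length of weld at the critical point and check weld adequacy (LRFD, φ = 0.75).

Total weld length L_w = 530 mm. Treat welds as unit-width lines.
Centroid: x̄ = 2×155×77.5 / 530 = 45.33 mm from the vertical weld.
Polar moment about centroid: J = I_x + I_y = [220³/12 + 2×155×110²] + [220×45.33² + 2(155³/12 + 155×32.17²)] = 6032000 mm³.
Direct shear f_v = P/L_w = 56.5×10³ / 530 = 106.6 N/mm (vertical).
Torsion M = P·e = 56.5×10³ × 335 = 18928000 N·mm.
Critical point at (x, y) = (109.7, 110) from centroid. f_tx = M·y/J = 345.2 N/mm; f_ty = M·x/J = 344.1 N/mm.
Resultant f_max = √[f_tx² + (f_v + f_ty)²] = √[345.2² + (106.6 + 344.1)²] = 567.7 N/mm.
Capacity per unit length: φr_n = 0.75 × 0.6 × 550 × (0.707 × 5) = 874.9 N/mm.
567.7 ≤ 874.9 → adequate.

f_max ≈ 568 N/mm; adequate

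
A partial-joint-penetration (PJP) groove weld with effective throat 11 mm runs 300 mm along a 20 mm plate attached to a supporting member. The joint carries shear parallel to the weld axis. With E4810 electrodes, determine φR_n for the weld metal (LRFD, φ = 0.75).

E48XX → F_EXX = 480 MPa.
Effective throat (given) t_e = 11 mm.
A_we = 11 × 300 = 3300 mm².
F_nw = 0.6 F_EXX = 288 MPa.
φR_n = 0.75 × 288 × 3300 × 10⁻³ = 712.8 kN.

φR_n ≈ 713 kN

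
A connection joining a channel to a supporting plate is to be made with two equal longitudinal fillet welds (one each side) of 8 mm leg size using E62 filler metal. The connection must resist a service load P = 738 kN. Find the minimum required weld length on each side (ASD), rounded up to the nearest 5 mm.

L = 355 mm on each side

E62XX → F_EXX = 620 MPa.
Throat t_e = 0.707 × 8 = 5.656 mm.
r_n/Ω = (0.6 × 620 × 5.656) / 2.0 = 1052 N/mm = 1.052 kN/mm.
L_req = P / (r_n/Ω) = 738 / 1.052 = 701.5 mm total.
Per side: 701.5 / 2 = 350.8 mm.
Round up → use L = 355 mm on each side.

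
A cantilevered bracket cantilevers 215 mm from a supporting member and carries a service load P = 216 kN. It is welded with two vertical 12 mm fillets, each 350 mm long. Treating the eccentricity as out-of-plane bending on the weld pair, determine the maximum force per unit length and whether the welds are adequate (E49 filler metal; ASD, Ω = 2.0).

E49XX → F_EXX = 490 MPa.
L_w = 2 × 350 = 700 mm; section modulus (unit throat) S = 2 × L²/6 = 40830 mm².
Direct shear f_v = P/L_w = 216×10³/700 = 308.6 N/mm.
Moment M = P × e = 216×10³ × 215 = 46440000 N·mm; bending f_b = M/S = 1137 N/mm.
f_max = √(f_v² + f_b²) = √(308.6² + 1137²) = 1178 N/mm.
r_n/Ω = (1/2.0) × 0.6 × 490 × (0.707 × 12) = 1247 N/mm → adequate.

f_max ≈ 1180 N/mm; adequate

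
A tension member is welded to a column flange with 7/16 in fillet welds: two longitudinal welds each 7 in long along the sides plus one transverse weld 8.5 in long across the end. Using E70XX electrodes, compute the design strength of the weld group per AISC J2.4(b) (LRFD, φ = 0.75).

E70XX → F_EXX = 70 ksi.
t_e = 0.707 × 0.4375 = 0.3093 in.
R_nwl = 0.6 × 70 × 0.3093 × 14 = 181.9 kips (longitudinal, 2 welds).
R_nwt = 0.6 × 70 × 0.3093 × 8.5 = 110.4 kips (transverse, base value).
(i) R_nwl + R_nwt = 292.3 kips; (ii) 0.85 R_nwl + 1.5 R_nwt = 320.2 kips.
R_n = max = 320.2 kips [governs: (ii)]; φR_n = 240.2 kips.

φR_n ≈ 240 kips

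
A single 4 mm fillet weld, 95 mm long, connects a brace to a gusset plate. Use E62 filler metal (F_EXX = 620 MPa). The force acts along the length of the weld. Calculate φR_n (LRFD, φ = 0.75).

φR_n ≈ 75 kN

Effective throat t_e = 0.707 × 4 = 2.828 mm.
Total length L = 95 mm; A_we = 2.828 × 95 = 268.7 mm².
F_nw = 0.6 F_EXX = 0.6 × 620 = 372 MPa.
φR_n = 0.75 × 372 × 268.7 × 10⁻³ = 74.96 kN.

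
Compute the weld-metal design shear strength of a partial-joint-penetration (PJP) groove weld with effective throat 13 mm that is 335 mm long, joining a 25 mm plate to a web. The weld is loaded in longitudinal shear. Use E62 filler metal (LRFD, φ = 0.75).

φR_n ≈ 1220 kN

E62XX → F_EXX = 620 MPa.
Effective throat (given) t_e = 13 mm.
A_we = 13 × 335 = 4355 mm².
F_nw = 0.6 F_EXX = 372 MPa.
φR_n = 0.75 × 372 × 4355 × 10⁻³ = 1215 kN.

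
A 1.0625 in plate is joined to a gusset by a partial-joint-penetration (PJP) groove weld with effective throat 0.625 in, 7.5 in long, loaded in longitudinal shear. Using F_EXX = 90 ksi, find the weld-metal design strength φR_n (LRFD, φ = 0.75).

φR_n ≈ 190 kip

Effective throat (given) t_e = 0.625 in.
A_we = 0.625 × 7.5 = 4.688 in².
F_nw = 0.6 F_EXX = 54 ksi.
φR_n = 0.75 × 54 × 4.688 = 189.8 kip.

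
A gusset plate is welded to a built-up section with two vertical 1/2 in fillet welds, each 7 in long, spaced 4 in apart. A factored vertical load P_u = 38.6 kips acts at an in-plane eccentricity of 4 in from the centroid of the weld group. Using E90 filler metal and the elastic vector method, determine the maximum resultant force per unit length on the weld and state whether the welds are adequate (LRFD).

f_max ≈ 7.27 kip/in; adequate

E90XX → F_EXX = 90 ksi.
Total weld length L_w = 14 in. Treat welds as unit-width lines.
Polar moment about centroid: J = 2[d³/12 + d(b/2)²] = 2[7³/12 + 7×2²] = 113.2 in³.
Direct shear f_v = P/L_w = 38.6 / 14 = 2.757 kip/in (vertical).
Torsion M = P·e = 38.6 × 4 = 154.4 kip·in.
Critical point at (x, y) = (2, 3.5) from centroid. f_tx = M·y/J = 4.775 kip/in; f_ty = M·x/J = 2.729 kip/in.
Resultant f_max = √[f_tx² + (f_v + f_ty)²] = √[4.775² + (2.757 + 2.729)²] = 7.273 kip/in.
Capacity per unit length: φr_n = 0.75 × 0.6 × 90 × (0.707 × 0.5) = 14.32 kip/in.
7.273 ≤ 14.32 → adequate.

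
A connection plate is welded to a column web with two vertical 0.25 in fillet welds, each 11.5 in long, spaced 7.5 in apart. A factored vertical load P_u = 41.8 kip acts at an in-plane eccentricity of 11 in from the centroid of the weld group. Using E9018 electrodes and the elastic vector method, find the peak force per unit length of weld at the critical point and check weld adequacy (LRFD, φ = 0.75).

E90XX → F_EXX = 90 ksi.
Total weld length L_w = 23 in. Treat welds as unit-width lines.
Polar moment about centroid: J = 2[d³/12 + d(b/2)²] = 2[11.5³/12 + 11.5×3.75²] = 576.9 in³.
Direct shear f_v = P/L_w = 41.8 / 23 = 1.817 kip/in (vertical).
Torsion M = P·e = 41.8 × 11 = 459.8 kip·in.
Critical point at (x, y) = (3.75, 5.75) from centroid. f_tx = M·y/J = 4.583 kip/in; f_ty = M·x/J = 2.989 kip/in.
Resultant f_max = √[f_tx² + (f_v + f_ty)²] = √[4.583² + (1.817 + 2.989)²] = 6.641 kip/in.
Capacity per unit length: φr_n = 0.75 × 0.6 × 90 × (0.707 × 0.25) = 7.158 kip/in.
6.641 ≤ 7.158 → adequate.

f_max ≈ 6.64 kip/in; adequate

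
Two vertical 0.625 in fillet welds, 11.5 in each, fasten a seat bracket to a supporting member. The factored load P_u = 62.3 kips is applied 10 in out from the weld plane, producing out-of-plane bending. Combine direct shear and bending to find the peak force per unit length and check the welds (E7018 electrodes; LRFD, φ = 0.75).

E70XX → F_EXX = 70 ksi.
L_w = 2 × 11.5 = 23 in; section modulus (unit throat) S = 2 × L²/6 = 44.08 in².
Direct shear f_v = P/L_w = 62.3/23 = 2.709 kip/in.
Moment M = P × e = 62.3 × 10 = 623 kip·in; bending f_b = M/S = 14.13 kip/in.
f_max = √(f_v² + f_b²) = √(2.709² + 14.13²) = 14.39 kip/in.
φr_n = 0.75 × 0.6 × 70 × (0.707 × 0.625) = 13.92 kip/in → NOT adequate.

f_max ≈ 14.4 kip/in; NOT adequate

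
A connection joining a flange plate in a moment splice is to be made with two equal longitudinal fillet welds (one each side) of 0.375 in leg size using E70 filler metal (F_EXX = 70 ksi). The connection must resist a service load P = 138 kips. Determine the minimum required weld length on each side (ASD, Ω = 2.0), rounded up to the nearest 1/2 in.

Throat t_e = 0.707 × 0.375 = 0.2651 in.
r_n/Ω = (0.6 × 70 × 0.2651) / 2.0 = 5.568 kip/in.
L_req = P / (r_n/Ω) = 138 / 5.568 = 24.79 in total.
Per side: 24.79 / 2 = 12.39 in.
Round up → use L = 12.5 in on each side.

L = 12.5 in on each side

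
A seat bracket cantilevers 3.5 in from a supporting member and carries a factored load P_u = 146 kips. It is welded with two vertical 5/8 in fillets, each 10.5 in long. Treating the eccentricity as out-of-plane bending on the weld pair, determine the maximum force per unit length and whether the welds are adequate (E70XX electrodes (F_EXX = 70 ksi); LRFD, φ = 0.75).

L_w = 2 × 10.5 = 21 in; section modulus (unit throat) S = 2 × L²/6 = 36.75 in².
Direct shear f_v = P/L_w = 146/21 = 6.952 kip/in.
Moment M = P × e = 146 × 3.5 = 511 kip·in; bending f_b = M/S = 13.9 kip/in.
f_max = √(f_v² + f_b²) = √(6.952² + 13.9²) = 15.55 kip/in.
φr_n = 0.75 × 0.6 × 70 × (0.707 × 0.625) = 13.92 kip/in → NOT adequate.

f_max ≈ 15.5 kip/in; NOT adequate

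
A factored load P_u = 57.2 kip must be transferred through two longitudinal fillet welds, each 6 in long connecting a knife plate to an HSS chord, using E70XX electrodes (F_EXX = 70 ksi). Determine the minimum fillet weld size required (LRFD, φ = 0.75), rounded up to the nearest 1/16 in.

Total weld length L = 12 in.
Required throat t_e = P_u / (φ × 0.6 F_EXX × L) = 57.2 / (0.75 × 0.6 × 70 × 12) = 0.1513 in.
Required leg w = t_e / 0.707 = 0.214 in → use 1/4 in.

w = 1/4 in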